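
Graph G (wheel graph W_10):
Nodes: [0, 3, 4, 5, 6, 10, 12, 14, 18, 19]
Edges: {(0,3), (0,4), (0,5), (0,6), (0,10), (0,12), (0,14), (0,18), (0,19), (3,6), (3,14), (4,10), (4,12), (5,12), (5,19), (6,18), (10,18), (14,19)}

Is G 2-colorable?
The clique on vertices [0, 3, 6] has size 3 > 2, so it alone needs 3 colors.

No, G is not 2-colorable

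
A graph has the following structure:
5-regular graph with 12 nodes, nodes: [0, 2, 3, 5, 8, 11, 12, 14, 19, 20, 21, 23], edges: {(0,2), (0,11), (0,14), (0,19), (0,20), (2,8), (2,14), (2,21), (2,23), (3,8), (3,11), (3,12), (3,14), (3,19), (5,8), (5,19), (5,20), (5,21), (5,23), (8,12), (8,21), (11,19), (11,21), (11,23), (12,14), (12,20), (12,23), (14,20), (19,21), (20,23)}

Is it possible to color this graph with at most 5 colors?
Yes, G is 5-colorable

A valid 5-coloring: color 1: [0, 5, 12]; color 2: [2, 11, 20]; color 3: [8, 14, 19, 23]; color 4: [3, 21].
(χ(G) = 4 ≤ 5.)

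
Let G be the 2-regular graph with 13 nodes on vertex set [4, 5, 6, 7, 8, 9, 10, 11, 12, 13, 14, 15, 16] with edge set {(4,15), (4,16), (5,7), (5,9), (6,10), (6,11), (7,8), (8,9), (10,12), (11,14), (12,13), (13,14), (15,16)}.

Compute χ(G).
χ(G) = 3

Clique number ω(G) = 3 (lower bound: χ ≥ ω).
The clique on [4, 15, 16] has size 3, forcing χ ≥ 3, and the coloring below uses 3 colors, so χ(G) = 3.
A valid 3-coloring: color 1: [7, 9, 10, 11, 13, 15]; color 2: [5, 6, 8, 12, 14, 16]; color 3: [4].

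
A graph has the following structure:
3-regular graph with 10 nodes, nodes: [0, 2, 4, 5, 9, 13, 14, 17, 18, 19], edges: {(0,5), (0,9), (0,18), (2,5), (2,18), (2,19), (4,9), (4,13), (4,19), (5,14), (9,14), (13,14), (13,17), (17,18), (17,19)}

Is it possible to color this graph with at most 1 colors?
Edge (0,9) forces its endpoints to differ, so 1 color is not enough.

No, G is not 1-colorable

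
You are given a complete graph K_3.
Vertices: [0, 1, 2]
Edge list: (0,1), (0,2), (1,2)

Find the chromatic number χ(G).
χ(G) = 3

Clique number ω(G) = 3 (lower bound: χ ≥ ω).
The clique on [0, 1, 2] has size 3, forcing χ ≥ 3, and the coloring below uses 3 colors, so χ(G) = 3.
A valid 3-coloring: color 1: [0]; color 2: [1]; color 3: [2].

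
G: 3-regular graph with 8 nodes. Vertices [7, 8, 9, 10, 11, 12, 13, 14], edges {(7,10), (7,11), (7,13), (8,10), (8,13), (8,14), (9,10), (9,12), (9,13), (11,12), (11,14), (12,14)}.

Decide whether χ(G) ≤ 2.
The clique on vertices [11, 12, 14] has size 3 > 2, so it alone needs 3 colors.

No, G is not 2-colorable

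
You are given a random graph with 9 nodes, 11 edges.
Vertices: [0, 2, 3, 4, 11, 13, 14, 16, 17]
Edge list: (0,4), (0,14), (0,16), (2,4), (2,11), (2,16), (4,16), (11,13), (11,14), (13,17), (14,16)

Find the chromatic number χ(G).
Clique number ω(G) = 3 (lower bound: χ ≥ ω).
The clique on [0, 4, 16] has size 3, forcing χ ≥ 3, and the coloring below uses 3 colors, so χ(G) = 3.
A valid 3-coloring: color 1: [3, 11, 16, 17]; color 2: [4, 13, 14]; color 3: [0, 2].

χ(G) = 3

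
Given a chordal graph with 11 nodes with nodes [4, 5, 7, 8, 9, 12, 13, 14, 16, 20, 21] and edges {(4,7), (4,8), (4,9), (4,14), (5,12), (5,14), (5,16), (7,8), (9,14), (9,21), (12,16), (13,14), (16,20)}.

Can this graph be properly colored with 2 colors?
The clique on vertices [4, 7, 8] has size 3 > 2, so it alone needs 3 colors.

No, G is not 2-colorable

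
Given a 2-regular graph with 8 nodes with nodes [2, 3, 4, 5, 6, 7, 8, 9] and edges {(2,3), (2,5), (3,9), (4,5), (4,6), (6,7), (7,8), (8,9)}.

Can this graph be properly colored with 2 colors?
Yes, G is 2-colorable

A valid 2-coloring: color 1: [2, 4, 7, 9]; color 2: [3, 5, 6, 8].
(χ(G) = 2 ≤ 2.)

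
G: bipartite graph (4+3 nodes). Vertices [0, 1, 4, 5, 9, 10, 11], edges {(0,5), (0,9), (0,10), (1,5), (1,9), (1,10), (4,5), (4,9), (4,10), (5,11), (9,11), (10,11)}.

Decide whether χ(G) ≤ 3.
A valid 3-coloring: color 1: [5, 9, 10]; color 2: [0, 1, 4, 11].
(χ(G) = 2 ≤ 3.)

Yes, G is 3-colorable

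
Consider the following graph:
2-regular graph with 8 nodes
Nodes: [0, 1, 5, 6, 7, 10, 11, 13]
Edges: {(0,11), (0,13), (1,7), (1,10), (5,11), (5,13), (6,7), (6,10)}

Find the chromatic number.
χ(G) = 2

Clique number ω(G) = 2 (lower bound: χ ≥ ω).
The graph is bipartite (no odd cycle), so 2 colors suffice: χ(G) = 2.
A valid 2-coloring: color 1: [7, 10, 11, 13]; color 2: [0, 1, 5, 6].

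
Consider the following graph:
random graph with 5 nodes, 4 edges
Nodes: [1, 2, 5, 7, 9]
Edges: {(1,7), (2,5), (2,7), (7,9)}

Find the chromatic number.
Clique number ω(G) = 2 (lower bound: χ ≥ ω).
The graph is bipartite (no odd cycle), so 2 colors suffice: χ(G) = 2.
A valid 2-coloring: color 1: [5, 7]; color 2: [1, 2, 9].

χ(G) = 2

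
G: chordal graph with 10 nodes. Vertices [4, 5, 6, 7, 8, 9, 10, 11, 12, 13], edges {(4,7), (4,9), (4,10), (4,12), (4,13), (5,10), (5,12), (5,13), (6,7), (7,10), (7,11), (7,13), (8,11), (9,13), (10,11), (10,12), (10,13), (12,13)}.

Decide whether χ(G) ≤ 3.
The clique on vertices [4, 10, 12, 13] has size 4 > 3, so it alone needs 4 colors.

No, G is not 3-colorable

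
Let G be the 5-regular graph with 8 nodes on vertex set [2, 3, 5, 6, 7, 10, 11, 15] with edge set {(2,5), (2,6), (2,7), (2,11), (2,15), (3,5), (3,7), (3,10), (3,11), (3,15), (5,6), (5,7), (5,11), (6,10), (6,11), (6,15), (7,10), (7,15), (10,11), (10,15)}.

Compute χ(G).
Clique number ω(G) = 4 (lower bound: χ ≥ ω).
The clique on [3, 7, 10, 15] has size 4, forcing χ ≥ 4, and the coloring below uses 4 colors, so χ(G) = 4.
A valid 4-coloring: color 1: [6, 7]; color 2: [2, 3]; color 3: [11, 15]; color 4: [5, 10].

χ(G) = 4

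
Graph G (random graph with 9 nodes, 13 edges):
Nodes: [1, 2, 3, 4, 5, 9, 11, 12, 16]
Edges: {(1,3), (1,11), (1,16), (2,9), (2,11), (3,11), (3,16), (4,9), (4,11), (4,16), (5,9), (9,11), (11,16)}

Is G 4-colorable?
Yes, G is 4-colorable

A valid 4-coloring: color 1: [5, 11, 12]; color 2: [9, 16]; color 3: [1, 2, 4]; color 4: [3].
(χ(G) = 4 ≤ 4.)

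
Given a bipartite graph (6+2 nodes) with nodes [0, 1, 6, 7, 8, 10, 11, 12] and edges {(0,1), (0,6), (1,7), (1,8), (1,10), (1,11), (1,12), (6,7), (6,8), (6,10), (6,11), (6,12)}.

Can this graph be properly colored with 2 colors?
A valid 2-coloring: color 1: [1, 6]; color 2: [0, 7, 8, 10, 11, 12].
(χ(G) = 2 ≤ 2.)

Yes, G is 2-colorable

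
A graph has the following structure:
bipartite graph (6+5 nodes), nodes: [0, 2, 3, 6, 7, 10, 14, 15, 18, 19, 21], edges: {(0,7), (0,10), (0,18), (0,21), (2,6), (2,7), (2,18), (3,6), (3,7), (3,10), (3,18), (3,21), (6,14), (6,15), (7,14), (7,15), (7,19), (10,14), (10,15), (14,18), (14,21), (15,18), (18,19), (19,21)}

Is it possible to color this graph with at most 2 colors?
Yes, G is 2-colorable

A valid 2-coloring: color 1: [6, 7, 10, 18, 21]; color 2: [0, 2, 3, 14, 15, 19].
(χ(G) = 2 ≤ 2.)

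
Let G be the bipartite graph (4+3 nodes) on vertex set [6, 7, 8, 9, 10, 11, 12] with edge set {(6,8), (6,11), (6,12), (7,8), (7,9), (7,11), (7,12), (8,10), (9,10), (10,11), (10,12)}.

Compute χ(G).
Clique number ω(G) = 2 (lower bound: χ ≥ ω).
The graph is bipartite (no odd cycle), so 2 colors suffice: χ(G) = 2.
A valid 2-coloring: color 1: [6, 7, 10]; color 2: [8, 9, 11, 12].

χ(G) = 2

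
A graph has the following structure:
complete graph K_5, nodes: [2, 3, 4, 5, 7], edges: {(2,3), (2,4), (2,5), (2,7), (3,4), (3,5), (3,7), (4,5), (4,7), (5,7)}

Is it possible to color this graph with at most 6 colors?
Yes, G is 6-colorable

A valid 6-coloring: color 1: [3]; color 2: [5]; color 3: [2]; color 4: [7]; color 5: [4].
(χ(G) = 5 ≤ 6.)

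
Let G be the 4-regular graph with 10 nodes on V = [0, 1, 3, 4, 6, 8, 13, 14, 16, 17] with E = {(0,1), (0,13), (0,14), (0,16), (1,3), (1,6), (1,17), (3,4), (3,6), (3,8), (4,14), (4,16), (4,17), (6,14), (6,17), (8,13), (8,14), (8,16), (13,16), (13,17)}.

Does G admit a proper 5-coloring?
Yes, G is 5-colorable

A valid 5-coloring: color 1: [0, 4, 6, 8]; color 2: [3, 14, 16, 17]; color 3: [1, 13].
(χ(G) = 3 ≤ 5.)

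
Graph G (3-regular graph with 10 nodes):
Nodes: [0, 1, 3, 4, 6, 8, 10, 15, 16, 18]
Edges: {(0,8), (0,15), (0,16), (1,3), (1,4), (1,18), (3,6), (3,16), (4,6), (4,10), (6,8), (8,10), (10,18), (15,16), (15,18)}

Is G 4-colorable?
Yes, G is 4-colorable

A valid 4-coloring: color 1: [4, 8, 16, 18]; color 2: [3, 10, 15]; color 3: [0, 1, 6].
(χ(G) = 3 ≤ 4.)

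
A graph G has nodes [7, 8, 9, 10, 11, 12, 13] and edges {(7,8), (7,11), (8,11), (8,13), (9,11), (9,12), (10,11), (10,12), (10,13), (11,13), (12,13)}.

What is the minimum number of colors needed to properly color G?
χ(G) = 3

Clique number ω(G) = 3 (lower bound: χ ≥ ω).
The clique on [8, 11, 13] has size 3, forcing χ ≥ 3, and the coloring below uses 3 colors, so χ(G) = 3.
A valid 3-coloring: color 1: [11, 12]; color 2: [7, 9, 13]; color 3: [8, 10].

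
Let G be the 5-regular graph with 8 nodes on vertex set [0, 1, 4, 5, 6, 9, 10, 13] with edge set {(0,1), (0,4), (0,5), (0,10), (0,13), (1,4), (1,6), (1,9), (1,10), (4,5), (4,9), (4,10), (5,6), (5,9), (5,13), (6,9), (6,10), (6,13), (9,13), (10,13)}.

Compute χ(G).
Clique number ω(G) = 4 (lower bound: χ ≥ ω).
The clique on [0, 1, 4, 10] has size 4, forcing χ ≥ 4, and the coloring below uses 4 colors, so χ(G) = 4.
A valid 4-coloring: color 1: [0, 6]; color 2: [1, 5]; color 3: [9, 10]; color 4: [4, 13].

χ(G) = 4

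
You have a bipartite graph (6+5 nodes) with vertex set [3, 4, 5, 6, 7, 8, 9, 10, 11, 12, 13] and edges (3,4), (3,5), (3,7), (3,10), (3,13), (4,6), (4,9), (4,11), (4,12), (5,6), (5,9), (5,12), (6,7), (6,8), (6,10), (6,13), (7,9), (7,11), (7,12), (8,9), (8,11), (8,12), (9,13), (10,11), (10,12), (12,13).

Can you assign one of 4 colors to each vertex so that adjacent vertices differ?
A valid 4-coloring: color 1: [3, 6, 9, 11, 12]; color 2: [4, 5, 7, 8, 10, 13].
(χ(G) = 2 ≤ 4.)

Yes, G is 4-colorable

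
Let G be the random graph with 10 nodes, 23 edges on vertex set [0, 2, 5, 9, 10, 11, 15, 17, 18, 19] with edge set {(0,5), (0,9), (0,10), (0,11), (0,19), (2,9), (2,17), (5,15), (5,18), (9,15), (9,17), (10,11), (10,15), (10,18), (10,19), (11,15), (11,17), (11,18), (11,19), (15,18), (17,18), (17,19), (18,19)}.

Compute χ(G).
Clique number ω(G) = 4 (lower bound: χ ≥ ω).
The clique on [11, 17, 18, 19] has size 4, forcing χ ≥ 4, and the coloring below uses 4 colors, so χ(G) = 4.
A valid 4-coloring: color 1: [5, 9, 11]; color 2: [0, 2, 18]; color 3: [10, 17]; color 4: [15, 19].

χ(G) = 4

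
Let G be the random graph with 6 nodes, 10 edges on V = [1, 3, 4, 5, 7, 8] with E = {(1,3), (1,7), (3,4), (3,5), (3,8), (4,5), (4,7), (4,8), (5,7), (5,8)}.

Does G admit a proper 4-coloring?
Yes, G is 4-colorable

A valid 4-coloring: color 1: [1, 5]; color 2: [3, 7]; color 3: [4]; color 4: [8].
(χ(G) = 4 ≤ 4.)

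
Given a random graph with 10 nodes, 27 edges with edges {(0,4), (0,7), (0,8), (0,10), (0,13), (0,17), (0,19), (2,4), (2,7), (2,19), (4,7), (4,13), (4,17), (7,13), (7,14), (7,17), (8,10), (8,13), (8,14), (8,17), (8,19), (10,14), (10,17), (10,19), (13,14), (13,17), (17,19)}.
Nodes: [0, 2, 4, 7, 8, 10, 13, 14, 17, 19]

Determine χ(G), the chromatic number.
χ(G) = 5

Clique number ω(G) = 5 (lower bound: χ ≥ ω).
The clique on [0, 8, 10, 17, 19] has size 5, forcing χ ≥ 5, and the coloring below uses 5 colors, so χ(G) = 5.
A valid 5-coloring: color 1: [2, 14, 17]; color 2: [0]; color 3: [13, 19]; color 4: [7, 8]; color 5: [4, 10].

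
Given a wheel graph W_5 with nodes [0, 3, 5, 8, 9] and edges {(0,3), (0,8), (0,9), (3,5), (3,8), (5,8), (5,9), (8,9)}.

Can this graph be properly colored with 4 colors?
Yes, G is 4-colorable

A valid 4-coloring: color 1: [8]; color 2: [3, 9]; color 3: [0, 5].
(χ(G) = 3 ≤ 4.)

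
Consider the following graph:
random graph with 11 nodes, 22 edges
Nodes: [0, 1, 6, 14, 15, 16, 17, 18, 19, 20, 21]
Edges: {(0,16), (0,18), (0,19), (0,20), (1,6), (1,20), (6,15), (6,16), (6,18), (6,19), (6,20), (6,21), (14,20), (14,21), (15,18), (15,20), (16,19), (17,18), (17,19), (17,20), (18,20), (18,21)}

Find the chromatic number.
Clique number ω(G) = 4 (lower bound: χ ≥ ω).
The clique on [6, 15, 18, 20] has size 4, forcing χ ≥ 4, and the coloring below uses 4 colors, so χ(G) = 4.
A valid 4-coloring: color 1: [0, 6, 14, 17]; color 2: [19, 20, 21]; color 3: [1, 16, 18]; color 4: [15].

χ(G) = 4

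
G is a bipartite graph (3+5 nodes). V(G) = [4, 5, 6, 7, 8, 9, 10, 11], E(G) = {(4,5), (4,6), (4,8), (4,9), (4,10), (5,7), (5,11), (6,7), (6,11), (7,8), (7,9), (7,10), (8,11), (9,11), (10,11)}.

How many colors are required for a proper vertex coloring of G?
χ(G) = 2

Clique number ω(G) = 2 (lower bound: χ ≥ ω).
The graph is bipartite (no odd cycle), so 2 colors suffice: χ(G) = 2.
A valid 2-coloring: color 1: [4, 7, 11]; color 2: [5, 6, 8, 9, 10].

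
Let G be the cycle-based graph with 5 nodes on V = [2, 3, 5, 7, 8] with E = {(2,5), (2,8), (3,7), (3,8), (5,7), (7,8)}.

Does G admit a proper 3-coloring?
A valid 3-coloring: color 1: [2, 7]; color 2: [5, 8]; color 3: [3].
(χ(G) = 3 ≤ 3.)

Yes, G is 3-colorable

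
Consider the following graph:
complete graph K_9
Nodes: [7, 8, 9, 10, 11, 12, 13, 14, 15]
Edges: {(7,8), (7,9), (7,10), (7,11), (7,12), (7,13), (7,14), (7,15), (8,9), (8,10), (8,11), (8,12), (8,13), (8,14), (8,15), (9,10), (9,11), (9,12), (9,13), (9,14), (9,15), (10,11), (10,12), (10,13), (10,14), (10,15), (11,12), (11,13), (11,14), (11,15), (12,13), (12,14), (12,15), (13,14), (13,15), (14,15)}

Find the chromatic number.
Clique number ω(G) = 9 (lower bound: χ ≥ ω).
The clique on [7, 8, 9, 10, 11, 12, 13, 14, 15] has size 9, forcing χ ≥ 9, and the coloring below uses 9 colors, so χ(G) = 9.
A valid 9-coloring: color 1: [15]; color 2: [8]; color 3: [14]; color 4: [13]; color 5: [7]; color 6: [12]; color 7: [9]; color 8: [10]; color 9: [11].

χ(G) = 9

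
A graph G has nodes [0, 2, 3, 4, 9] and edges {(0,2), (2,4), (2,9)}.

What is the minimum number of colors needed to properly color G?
Clique number ω(G) = 2 (lower bound: χ ≥ ω).
The graph is bipartite (no odd cycle), so 2 colors suffice: χ(G) = 2.
A valid 2-coloring: color 1: [2, 3]; color 2: [0, 4, 9].

χ(G) = 2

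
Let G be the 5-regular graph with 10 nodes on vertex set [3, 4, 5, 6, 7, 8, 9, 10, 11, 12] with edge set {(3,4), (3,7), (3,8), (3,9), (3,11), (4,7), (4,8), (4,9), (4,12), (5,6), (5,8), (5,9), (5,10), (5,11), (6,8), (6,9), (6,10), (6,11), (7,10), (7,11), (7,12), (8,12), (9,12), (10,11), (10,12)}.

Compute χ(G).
χ(G) = 4

Clique number ω(G) = 4 (lower bound: χ ≥ ω).
The clique on [5, 6, 10, 11] has size 4, forcing χ ≥ 4, and the coloring below uses 4 colors, so χ(G) = 4.
A valid 4-coloring: color 1: [8, 9, 11]; color 2: [4, 10]; color 3: [3, 5, 12]; color 4: [6, 7].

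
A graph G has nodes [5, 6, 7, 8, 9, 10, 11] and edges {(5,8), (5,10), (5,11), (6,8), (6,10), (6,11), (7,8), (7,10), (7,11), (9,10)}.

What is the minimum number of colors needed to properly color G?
Clique number ω(G) = 2 (lower bound: χ ≥ ω).
The graph is bipartite (no odd cycle), so 2 colors suffice: χ(G) = 2.
A valid 2-coloring: color 1: [8, 10, 11]; color 2: [5, 6, 7, 9].

χ(G) = 2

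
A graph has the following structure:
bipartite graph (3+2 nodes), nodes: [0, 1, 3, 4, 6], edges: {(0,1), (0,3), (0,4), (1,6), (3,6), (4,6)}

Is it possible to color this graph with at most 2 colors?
A valid 2-coloring: color 1: [0, 6]; color 2: [1, 3, 4].
(χ(G) = 2 ≤ 2.)

Yes, G is 2-colorable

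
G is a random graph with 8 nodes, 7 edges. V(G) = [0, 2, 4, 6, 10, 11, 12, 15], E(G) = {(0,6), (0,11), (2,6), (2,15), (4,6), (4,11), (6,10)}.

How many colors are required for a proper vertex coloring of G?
χ(G) = 2

Clique number ω(G) = 2 (lower bound: χ ≥ ω).
The graph is bipartite (no odd cycle), so 2 colors suffice: χ(G) = 2.
A valid 2-coloring: color 1: [6, 11, 12, 15]; color 2: [0, 2, 4, 10].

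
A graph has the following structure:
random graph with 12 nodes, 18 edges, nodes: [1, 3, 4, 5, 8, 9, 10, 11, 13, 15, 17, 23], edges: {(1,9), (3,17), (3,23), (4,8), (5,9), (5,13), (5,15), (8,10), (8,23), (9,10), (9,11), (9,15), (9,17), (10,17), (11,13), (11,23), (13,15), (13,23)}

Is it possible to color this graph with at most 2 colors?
No, G is not 2-colorable

The clique on vertices [5, 9, 15] has size 3 > 2, so it alone needs 3 colors.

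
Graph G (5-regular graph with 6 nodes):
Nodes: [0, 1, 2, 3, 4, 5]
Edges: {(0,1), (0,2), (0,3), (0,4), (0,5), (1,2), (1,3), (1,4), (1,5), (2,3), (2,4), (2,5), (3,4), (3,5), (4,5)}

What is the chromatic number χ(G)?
χ(G) = 6

Clique number ω(G) = 6 (lower bound: χ ≥ ω).
The clique on [0, 1, 2, 3, 4, 5] has size 6, forcing χ ≥ 6, and the coloring below uses 6 colors, so χ(G) = 6.
A valid 6-coloring: color 1: [3]; color 2: [0]; color 3: [1]; color 4: [5]; color 5: [2]; color 6: [4].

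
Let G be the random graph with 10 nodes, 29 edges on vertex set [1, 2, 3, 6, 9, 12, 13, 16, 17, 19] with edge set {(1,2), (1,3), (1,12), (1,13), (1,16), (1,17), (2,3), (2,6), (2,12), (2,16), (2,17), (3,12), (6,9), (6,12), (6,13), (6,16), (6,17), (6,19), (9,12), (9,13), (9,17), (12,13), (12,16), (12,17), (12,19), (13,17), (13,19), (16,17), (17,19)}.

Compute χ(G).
Clique number ω(G) = 5 (lower bound: χ ≥ ω).
The clique on [1, 2, 12, 16, 17] has size 5, forcing χ ≥ 5, and the coloring below uses 5 colors, so χ(G) = 5.
A valid 5-coloring: color 1: [12]; color 2: [3, 17]; color 3: [1, 6]; color 4: [2, 13]; color 5: [9, 16, 19].

χ(G) = 5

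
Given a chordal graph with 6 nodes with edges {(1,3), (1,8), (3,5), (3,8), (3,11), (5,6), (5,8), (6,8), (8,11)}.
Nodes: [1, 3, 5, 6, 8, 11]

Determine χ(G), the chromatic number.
Clique number ω(G) = 3 (lower bound: χ ≥ ω).
The clique on [1, 3, 8] has size 3, forcing χ ≥ 3, and the coloring below uses 3 colors, so χ(G) = 3.
A valid 3-coloring: color 1: [8]; color 2: [3, 6]; color 3: [1, 5, 11].

χ(G) = 3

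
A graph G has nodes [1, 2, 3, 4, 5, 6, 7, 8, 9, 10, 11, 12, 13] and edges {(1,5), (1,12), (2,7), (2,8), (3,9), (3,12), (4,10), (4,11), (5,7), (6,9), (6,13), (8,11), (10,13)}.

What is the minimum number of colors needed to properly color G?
Clique number ω(G) = 2 (lower bound: χ ≥ ω).
Odd cycle [5, 1, 12, 3, 9, 6, 13, 10, 4, 11, 8, 2, 7] needs 3 colors (χ ≥ 3).
The coloring below uses 3 colors, so χ(G) = 3.
A valid 3-coloring: color 1: [2, 4, 5, 9, 12, 13]; color 2: [1, 3, 6, 7, 10, 11]; color 3: [8].

χ(G) = 3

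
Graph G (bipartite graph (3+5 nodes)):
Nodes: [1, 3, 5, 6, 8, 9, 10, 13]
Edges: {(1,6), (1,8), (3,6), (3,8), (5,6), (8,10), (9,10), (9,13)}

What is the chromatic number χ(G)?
χ(G) = 2

Clique number ω(G) = 2 (lower bound: χ ≥ ω).
The graph is bipartite (no odd cycle), so 2 colors suffice: χ(G) = 2.
A valid 2-coloring: color 1: [6, 8, 9]; color 2: [1, 3, 5, 10, 13].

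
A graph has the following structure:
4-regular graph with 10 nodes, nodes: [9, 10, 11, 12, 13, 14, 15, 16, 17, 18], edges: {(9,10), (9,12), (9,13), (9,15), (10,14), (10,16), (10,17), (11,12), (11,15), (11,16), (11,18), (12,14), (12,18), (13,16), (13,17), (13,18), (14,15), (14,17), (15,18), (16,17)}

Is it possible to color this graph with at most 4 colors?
Yes, G is 4-colorable

A valid 4-coloring: color 1: [12, 15, 17]; color 2: [10, 11, 13]; color 3: [9, 14, 16, 18].
(χ(G) = 3 ≤ 4.)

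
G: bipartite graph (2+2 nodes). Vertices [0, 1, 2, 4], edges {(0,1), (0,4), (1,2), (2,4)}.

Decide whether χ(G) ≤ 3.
Yes, G is 3-colorable

A valid 3-coloring: color 1: [1, 4]; color 2: [0, 2].
(χ(G) = 2 ≤ 3.)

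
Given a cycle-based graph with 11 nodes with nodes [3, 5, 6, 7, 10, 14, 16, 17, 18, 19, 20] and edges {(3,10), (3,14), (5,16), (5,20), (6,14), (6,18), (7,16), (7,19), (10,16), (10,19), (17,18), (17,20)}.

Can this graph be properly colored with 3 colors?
Yes, G is 3-colorable

A valid 3-coloring: color 1: [3, 6, 16, 19, 20]; color 2: [5, 7, 10, 14, 18]; color 3: [17].
(χ(G) = 3 ≤ 3.)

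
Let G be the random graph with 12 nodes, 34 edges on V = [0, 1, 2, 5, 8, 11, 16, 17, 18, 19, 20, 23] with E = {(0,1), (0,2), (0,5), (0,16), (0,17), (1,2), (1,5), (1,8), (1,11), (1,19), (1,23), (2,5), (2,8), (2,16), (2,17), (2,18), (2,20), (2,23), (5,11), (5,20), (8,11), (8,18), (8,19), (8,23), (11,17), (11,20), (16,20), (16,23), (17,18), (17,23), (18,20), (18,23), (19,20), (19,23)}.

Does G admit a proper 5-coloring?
A valid 5-coloring: color 1: [2, 11, 19]; color 2: [1, 16, 18]; color 3: [0, 20, 23]; color 4: [5, 8, 17].
(χ(G) = 4 ≤ 5.)

Yes, G is 5-colorable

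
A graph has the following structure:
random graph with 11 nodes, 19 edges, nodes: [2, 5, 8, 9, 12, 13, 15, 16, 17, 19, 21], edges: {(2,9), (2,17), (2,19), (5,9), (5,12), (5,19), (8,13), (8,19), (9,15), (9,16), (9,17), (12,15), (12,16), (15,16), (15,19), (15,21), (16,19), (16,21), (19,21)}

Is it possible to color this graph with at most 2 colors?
No, G is not 2-colorable

The clique on vertices [15, 16, 19, 21] has size 4 > 2, so it alone needs 4 colors.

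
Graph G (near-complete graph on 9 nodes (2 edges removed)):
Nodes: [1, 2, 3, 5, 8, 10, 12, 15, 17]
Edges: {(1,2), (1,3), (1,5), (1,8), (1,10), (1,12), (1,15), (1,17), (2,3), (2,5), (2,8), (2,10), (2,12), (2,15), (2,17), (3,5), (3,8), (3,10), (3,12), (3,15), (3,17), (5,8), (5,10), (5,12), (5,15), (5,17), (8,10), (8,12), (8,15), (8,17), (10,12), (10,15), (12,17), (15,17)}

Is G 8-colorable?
Yes, G is 8-colorable

A valid 8-coloring: color 1: [3]; color 2: [2]; color 3: [5]; color 4: [8]; color 5: [1]; color 6: [10, 17]; color 7: [12, 15].
(χ(G) = 7 ≤ 8.)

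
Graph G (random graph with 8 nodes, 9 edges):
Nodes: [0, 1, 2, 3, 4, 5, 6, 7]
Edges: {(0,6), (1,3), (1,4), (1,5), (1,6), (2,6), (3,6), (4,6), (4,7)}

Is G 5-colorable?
Yes, G is 5-colorable

A valid 5-coloring: color 1: [5, 6, 7]; color 2: [0, 1, 2]; color 3: [3, 4].
(χ(G) = 3 ≤ 5.)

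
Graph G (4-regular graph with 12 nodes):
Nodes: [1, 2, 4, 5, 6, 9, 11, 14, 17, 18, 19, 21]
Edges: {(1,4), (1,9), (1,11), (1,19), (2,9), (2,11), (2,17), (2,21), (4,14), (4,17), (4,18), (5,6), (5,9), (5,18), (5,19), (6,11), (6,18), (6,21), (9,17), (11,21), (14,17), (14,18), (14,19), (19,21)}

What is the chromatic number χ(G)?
Clique number ω(G) = 3 (lower bound: χ ≥ ω).
Suppose a proper 3-coloring c exists. The clique [2, 9, 17] takes 3 distinct colors; by symmetry let c(2) = 1, c(9) = 2, c(17) = 3.
- Vertex 1: neighbors [9] already have colors [2]; try each remaining color.
- Case c(1) = 1:
  - Vertex 4: neighbors [1, 17] already have colors [1, 3] ⇒ c(4) = 2.
  - Vertex 14: neighbors [4, 17] already have colors [2, 3] ⇒ c(14) = 1.
  - Vertex 18: neighbors [14, 4] already have colors [1, 2] ⇒ c(18) = 3.
  - Vertex 5: neighbors [9, 18] already have colors [2, 3] ⇒ c(5) = 1.
  - Vertex 6: neighbors [5, 18] already have colors [1, 3] ⇒ c(6) = 2.
  - Vertex 21: neighbors [2, 6] already have colors [1, 2] ⇒ c(21) = 3.
  - Vertex 11: neighbors [1, 6, 21] already have colors [1, 2, 3] — all 3 colors blocked. Contradiction.
- Case c(1) = 3:
  - Vertex 11: neighbors [2, 1] already have colors [1, 3] ⇒ c(11) = 2.
  - Vertex 21: neighbors [2, 11] already have colors [1, 2] ⇒ c(21) = 3.
  - Vertex 6: neighbors [11, 21] already have colors [2, 3] ⇒ c(6) = 1.
  - Vertex 5: neighbors [6, 9] already have colors [1, 2] ⇒ c(5) = 3.
  - Vertex 18: neighbors [6, 5] already have colors [1, 3] ⇒ c(18) = 2.
  - Vertex 14: neighbors [18, 17] already have colors [2, 3] ⇒ c(14) = 1.
  - Vertex 4: neighbors [14, 18, 1] already have colors [1, 2, 3] — all 3 colors blocked. Contradiction.
Every case ends in a contradiction, so G has no proper 3-coloring (χ ≥ 4).
The coloring below uses 4 colors, so χ(G) = 4.
A valid 4-coloring: color 1: [2, 4, 6, 19]; color 2: [1, 5, 17, 21]; color 3: [9, 11, 18]; color 4: [14].

χ(G) = 4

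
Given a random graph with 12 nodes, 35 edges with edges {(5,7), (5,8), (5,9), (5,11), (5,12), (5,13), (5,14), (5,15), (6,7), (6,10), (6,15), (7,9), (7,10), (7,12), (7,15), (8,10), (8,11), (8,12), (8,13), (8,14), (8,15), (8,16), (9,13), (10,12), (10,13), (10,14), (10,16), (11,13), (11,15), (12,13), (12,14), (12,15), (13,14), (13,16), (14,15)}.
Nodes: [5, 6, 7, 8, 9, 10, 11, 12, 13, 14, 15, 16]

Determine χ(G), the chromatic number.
χ(G) = 5

Clique number ω(G) = 5 (lower bound: χ ≥ ω).
The clique on [8, 10, 12, 13, 14] has size 5, forcing χ ≥ 5, and the coloring below uses 5 colors, so χ(G) = 5.
A valid 5-coloring: color 1: [7, 8]; color 2: [5, 10]; color 3: [13, 15]; color 4: [6, 9, 11, 12, 16]; color 5: [14].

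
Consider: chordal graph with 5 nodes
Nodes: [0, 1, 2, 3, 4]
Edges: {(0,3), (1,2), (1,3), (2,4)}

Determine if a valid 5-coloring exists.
A valid 5-coloring: color 1: [0, 1, 4]; color 2: [2, 3].
(χ(G) = 2 ≤ 5.)

Yes, G is 5-colorable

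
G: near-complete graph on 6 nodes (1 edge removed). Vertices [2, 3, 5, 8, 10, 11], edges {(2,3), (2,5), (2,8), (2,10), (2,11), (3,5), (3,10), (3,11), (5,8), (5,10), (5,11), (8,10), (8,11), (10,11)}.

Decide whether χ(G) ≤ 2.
The clique on vertices [2, 5, 8, 10, 11] has size 5 > 2, so it alone needs 5 colors.

No, G is not 2-colorable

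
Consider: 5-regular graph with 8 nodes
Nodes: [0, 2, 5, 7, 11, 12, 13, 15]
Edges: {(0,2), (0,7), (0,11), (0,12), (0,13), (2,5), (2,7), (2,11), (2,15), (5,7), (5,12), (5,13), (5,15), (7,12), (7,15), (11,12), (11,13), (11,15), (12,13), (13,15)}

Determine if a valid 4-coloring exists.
Yes, G is 4-colorable

A valid 4-coloring: color 1: [5, 11]; color 2: [7, 13]; color 3: [0, 15]; color 4: [2, 12].
(χ(G) = 4 ≤ 4.)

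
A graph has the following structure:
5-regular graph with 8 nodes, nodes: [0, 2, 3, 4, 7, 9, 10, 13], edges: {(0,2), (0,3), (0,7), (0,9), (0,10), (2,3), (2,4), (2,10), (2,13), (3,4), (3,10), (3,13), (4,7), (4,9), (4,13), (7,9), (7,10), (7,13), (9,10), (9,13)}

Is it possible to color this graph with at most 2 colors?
No, G is not 2-colorable

The clique on vertices [0, 7, 9, 10] has size 4 > 2, so it alone needs 4 colors.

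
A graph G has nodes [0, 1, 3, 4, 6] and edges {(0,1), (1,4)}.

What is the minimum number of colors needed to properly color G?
Clique number ω(G) = 2 (lower bound: χ ≥ ω).
The graph is bipartite (no odd cycle), so 2 colors suffice: χ(G) = 2.
A valid 2-coloring: color 1: [1, 3, 6]; color 2: [0, 4].

χ(G) = 2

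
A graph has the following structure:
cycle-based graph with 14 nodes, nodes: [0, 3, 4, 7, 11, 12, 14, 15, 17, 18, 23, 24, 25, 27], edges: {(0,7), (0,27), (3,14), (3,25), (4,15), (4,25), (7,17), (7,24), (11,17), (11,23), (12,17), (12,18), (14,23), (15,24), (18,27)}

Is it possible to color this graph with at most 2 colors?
A valid 2-coloring: color 1: [7, 11, 12, 14, 15, 25, 27]; color 2: [0, 3, 4, 17, 18, 23, 24].
(χ(G) = 2 ≤ 2.)

Yes, G is 2-colorable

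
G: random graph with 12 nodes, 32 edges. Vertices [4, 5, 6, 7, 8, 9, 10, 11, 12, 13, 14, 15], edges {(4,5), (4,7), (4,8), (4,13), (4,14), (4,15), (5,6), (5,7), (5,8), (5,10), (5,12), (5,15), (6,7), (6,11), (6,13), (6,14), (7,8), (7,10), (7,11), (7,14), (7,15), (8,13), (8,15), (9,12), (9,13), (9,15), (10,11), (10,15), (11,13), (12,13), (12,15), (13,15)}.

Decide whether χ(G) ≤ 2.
No, G is not 2-colorable

The clique on vertices [4, 5, 7, 8, 15] has size 5 > 2, so it alone needs 5 colors.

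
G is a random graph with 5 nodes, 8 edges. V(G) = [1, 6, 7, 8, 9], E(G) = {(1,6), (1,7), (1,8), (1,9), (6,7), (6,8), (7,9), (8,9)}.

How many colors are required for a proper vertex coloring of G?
Clique number ω(G) = 3 (lower bound: χ ≥ ω).
The clique on [1, 8, 9] has size 3, forcing χ ≥ 3, and the coloring below uses 3 colors, so χ(G) = 3.
A valid 3-coloring: color 1: [1]; color 2: [7, 8]; color 3: [6, 9].

χ(G) = 3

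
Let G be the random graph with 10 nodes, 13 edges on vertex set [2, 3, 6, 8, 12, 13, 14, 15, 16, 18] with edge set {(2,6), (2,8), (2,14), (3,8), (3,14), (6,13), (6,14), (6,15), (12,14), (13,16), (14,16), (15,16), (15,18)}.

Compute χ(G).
Clique number ω(G) = 3 (lower bound: χ ≥ ω).
The clique on [2, 6, 14] has size 3, forcing χ ≥ 3, and the coloring below uses 3 colors, so χ(G) = 3.
A valid 3-coloring: color 1: [8, 13, 14, 15]; color 2: [3, 6, 12, 16, 18]; color 3: [2].

χ(G) = 3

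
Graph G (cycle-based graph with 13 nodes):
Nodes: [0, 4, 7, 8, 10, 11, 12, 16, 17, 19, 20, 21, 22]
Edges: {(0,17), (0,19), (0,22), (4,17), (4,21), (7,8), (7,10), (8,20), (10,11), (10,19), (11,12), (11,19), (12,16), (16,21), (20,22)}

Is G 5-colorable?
A valid 5-coloring: color 1: [0, 4, 7, 11, 16, 20]; color 2: [8, 12, 17, 19, 21, 22]; color 3: [10].
(χ(G) = 3 ≤ 5.)

Yes, G is 5-colorable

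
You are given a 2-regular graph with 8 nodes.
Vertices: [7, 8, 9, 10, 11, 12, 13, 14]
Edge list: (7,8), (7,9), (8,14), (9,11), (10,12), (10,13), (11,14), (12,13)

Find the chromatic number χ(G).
χ(G) = 3

Clique number ω(G) = 3 (lower bound: χ ≥ ω).
The clique on [10, 12, 13] has size 3, forcing χ ≥ 3, and the coloring below uses 3 colors, so χ(G) = 3.
A valid 3-coloring: color 1: [8, 11, 12]; color 2: [9, 13, 14]; color 3: [7, 10].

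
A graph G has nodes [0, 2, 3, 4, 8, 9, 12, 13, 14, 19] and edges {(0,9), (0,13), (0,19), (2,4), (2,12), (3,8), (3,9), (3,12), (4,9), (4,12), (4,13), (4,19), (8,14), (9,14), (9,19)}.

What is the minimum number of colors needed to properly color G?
Clique number ω(G) = 3 (lower bound: χ ≥ ω).
The clique on [0, 9, 19] has size 3, forcing χ ≥ 3, and the coloring below uses 3 colors, so χ(G) = 3.
A valid 3-coloring: color 1: [8, 9, 12, 13]; color 2: [0, 3, 4, 14]; color 3: [2, 19].

χ(G) = 3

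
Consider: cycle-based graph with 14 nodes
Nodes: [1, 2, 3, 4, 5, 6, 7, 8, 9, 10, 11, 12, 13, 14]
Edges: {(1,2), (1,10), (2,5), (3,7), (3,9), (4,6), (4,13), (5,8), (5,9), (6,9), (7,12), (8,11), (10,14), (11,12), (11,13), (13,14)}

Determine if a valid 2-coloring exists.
Odd cycle [8, 5, 9, 6, 4, 13, 11] needs 3 colors (χ ≥ 3).
Hence χ(G) ≥ 3 > 2, so no proper 2-coloring exists.

No, G is not 2-colorable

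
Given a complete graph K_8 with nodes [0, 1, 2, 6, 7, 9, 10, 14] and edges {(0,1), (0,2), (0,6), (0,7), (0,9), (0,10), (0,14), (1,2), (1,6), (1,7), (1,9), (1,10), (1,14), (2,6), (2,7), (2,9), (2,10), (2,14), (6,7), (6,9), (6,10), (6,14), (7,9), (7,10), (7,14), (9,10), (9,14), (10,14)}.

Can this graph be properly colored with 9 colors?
Yes, G is 9-colorable

A valid 9-coloring: color 1: [2]; color 2: [0]; color 3: [1]; color 4: [6]; color 5: [7]; color 6: [14]; color 7: [10]; color 8: [9].
(χ(G) = 8 ≤ 9.)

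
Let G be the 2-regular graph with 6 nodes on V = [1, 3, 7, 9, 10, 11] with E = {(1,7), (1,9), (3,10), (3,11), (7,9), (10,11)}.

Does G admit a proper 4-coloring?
Yes, G is 4-colorable

A valid 4-coloring: color 1: [3, 7]; color 2: [9, 11]; color 3: [1, 10].
(χ(G) = 3 ≤ 4.)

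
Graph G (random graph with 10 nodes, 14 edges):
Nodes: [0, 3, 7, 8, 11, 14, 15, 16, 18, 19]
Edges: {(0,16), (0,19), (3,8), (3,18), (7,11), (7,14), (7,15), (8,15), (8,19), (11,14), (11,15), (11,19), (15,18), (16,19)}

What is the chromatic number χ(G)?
Clique number ω(G) = 3 (lower bound: χ ≥ ω).
The clique on [0, 16, 19] has size 3, forcing χ ≥ 3, and the coloring below uses 3 colors, so χ(G) = 3.
A valid 3-coloring: color 1: [8, 11, 16, 18]; color 2: [3, 14, 15, 19]; color 3: [0, 7].

χ(G) = 3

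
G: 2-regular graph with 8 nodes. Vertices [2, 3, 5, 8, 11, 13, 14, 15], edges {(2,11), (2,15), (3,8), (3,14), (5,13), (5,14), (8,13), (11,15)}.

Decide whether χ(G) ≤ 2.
The clique on vertices [2, 11, 15] has size 3 > 2, so it alone needs 3 colors.

No, G is not 2-colorable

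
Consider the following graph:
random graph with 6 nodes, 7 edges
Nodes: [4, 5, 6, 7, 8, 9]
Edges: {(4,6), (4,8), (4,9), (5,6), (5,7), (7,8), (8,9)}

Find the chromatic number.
Clique number ω(G) = 3 (lower bound: χ ≥ ω).
The clique on [4, 8, 9] has size 3, forcing χ ≥ 3, and the coloring below uses 3 colors, so χ(G) = 3.
A valid 3-coloring: color 1: [6, 8]; color 2: [4, 7]; color 3: [5, 9].

χ(G) = 3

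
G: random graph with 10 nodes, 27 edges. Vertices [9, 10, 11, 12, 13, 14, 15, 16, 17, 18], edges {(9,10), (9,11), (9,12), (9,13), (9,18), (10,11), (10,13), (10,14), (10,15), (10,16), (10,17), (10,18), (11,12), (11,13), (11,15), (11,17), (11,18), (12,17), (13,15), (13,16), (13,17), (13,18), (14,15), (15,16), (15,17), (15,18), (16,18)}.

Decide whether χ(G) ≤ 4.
The clique on vertices [10, 13, 15, 16, 18] has size 5 > 4, so it alone needs 5 colors.

No, G is not 4-colorable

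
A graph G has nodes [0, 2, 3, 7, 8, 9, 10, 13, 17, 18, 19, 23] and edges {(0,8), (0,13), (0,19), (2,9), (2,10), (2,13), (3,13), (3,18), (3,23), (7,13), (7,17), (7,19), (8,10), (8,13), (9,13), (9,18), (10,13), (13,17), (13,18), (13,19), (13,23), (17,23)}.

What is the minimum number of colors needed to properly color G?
Clique number ω(G) = 3 (lower bound: χ ≥ ω).
Odd cycle [10, 8, 0, 19, 7, 17, 23, 3, 18, 9, 2] needs 3 colors (χ ≥ 3).
Vertex 13 is adjacent to every vertex of [0, 2, 3, 7, 8, 9, 10, 17, 18, 19, 23], which already need 3 colors among themselves, so 13 needs a new color (χ ≥ 4).
The coloring below uses 4 colors, so χ(G) = 4.
A valid 4-coloring: color 1: [13]; color 2: [0, 7, 9, 10, 23]; color 3: [2, 3, 8, 17, 19]; color 4: [18].

χ(G) = 4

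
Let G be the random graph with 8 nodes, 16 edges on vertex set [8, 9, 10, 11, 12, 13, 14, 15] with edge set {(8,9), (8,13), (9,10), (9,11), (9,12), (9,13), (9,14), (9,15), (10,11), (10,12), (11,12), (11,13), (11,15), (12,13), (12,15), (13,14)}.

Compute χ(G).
Clique number ω(G) = 4 (lower bound: χ ≥ ω).
The clique on [9, 10, 11, 12] has size 4, forcing χ ≥ 4, and the coloring below uses 4 colors, so χ(G) = 4.
A valid 4-coloring: color 1: [9]; color 2: [8, 11, 14]; color 3: [12]; color 4: [10, 13, 15].

χ(G) = 4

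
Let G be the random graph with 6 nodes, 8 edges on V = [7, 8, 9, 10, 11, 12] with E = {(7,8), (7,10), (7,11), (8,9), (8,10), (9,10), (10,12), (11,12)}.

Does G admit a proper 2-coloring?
The clique on vertices [8, 9, 10] has size 3 > 2, so it alone needs 3 colors.

No, G is not 2-colorable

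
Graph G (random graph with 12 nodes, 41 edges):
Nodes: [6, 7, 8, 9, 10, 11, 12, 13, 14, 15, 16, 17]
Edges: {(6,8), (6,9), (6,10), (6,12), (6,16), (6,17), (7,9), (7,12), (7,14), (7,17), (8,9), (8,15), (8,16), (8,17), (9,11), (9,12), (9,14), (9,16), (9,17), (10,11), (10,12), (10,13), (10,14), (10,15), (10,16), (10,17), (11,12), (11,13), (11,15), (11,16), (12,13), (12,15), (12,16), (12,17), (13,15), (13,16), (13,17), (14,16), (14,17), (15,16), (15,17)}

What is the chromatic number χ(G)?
Clique number ω(G) = 6 (lower bound: χ ≥ ω).
The clique on [10, 11, 12, 13, 15, 16] has size 6, forcing χ ≥ 6, and the coloring below uses 6 colors, so χ(G) = 6.
A valid 6-coloring: color 1: [16, 17]; color 2: [8, 12, 14]; color 3: [9, 10]; color 4: [6, 7, 15]; color 5: [13]; color 6: [11].

χ(G) = 6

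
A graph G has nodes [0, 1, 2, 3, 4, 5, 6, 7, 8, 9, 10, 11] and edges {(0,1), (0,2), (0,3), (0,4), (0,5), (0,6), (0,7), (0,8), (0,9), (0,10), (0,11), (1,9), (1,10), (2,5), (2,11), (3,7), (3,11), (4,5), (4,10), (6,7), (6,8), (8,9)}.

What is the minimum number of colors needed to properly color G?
Clique number ω(G) = 3 (lower bound: χ ≥ ω).
Odd cycle [1, 9, 8, 6, 7, 3, 11, 2, 5, 4, 10] needs 3 colors (χ ≥ 3).
Vertex 0 is adjacent to every vertex of [1, 2, 3, 4, 5, 6, 7, 8, 9, 10, 11], which already need 3 colors among themselves, so 0 needs a new color (χ ≥ 4).
The coloring below uses 4 colors, so χ(G) = 4.
A valid 4-coloring: color 1: [0]; color 2: [1, 4, 7, 8, 11]; color 3: [2, 3, 6, 9, 10]; color 4: [5].

χ(G) = 4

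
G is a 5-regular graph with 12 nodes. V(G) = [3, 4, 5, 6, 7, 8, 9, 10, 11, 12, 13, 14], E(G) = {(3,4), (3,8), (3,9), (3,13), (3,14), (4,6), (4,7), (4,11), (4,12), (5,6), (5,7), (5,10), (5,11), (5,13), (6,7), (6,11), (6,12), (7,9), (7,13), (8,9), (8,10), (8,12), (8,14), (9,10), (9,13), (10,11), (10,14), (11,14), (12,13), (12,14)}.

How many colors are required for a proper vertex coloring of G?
χ(G) = 4

Clique number ω(G) = 3 (lower bound: χ ≥ ω).
Suppose a proper 3-coloring c exists. The clique [3, 8, 9] takes 3 distinct colors; by symmetry let c(3) = 1, c(8) = 2, c(9) = 3.
- Vertex 10: neighbors [8, 9] already have colors [2, 3] ⇒ c(10) = 1.
- Vertex 13: neighbors [3, 9] already have colors [1, 3] ⇒ c(13) = 2.
- Vertex 5: neighbors [10, 13] already have colors [1, 2] ⇒ c(5) = 3.
- Vertex 11: neighbors [10, 5] already have colors [1, 3] ⇒ c(11) = 2.
- Vertex 4: neighbors [3, 11] already have colors [1, 2] ⇒ c(4) = 3.
- Vertex 6: neighbors [11, 4] already have colors [2, 3] ⇒ c(6) = 1.
- Vertex 12: neighbors [6, 8, 4] already have colors [1, 2, 3] — all 3 colors blocked. Contradiction.
The forced assignments end in a contradiction, so G has no proper 3-coloring (χ ≥ 4).
The coloring below uses 4 colors, so χ(G) = 4.
A valid 4-coloring: color 1: [7, 8, 11]; color 2: [4, 5, 9, 14]; color 3: [6, 10, 13]; color 4: [3, 12].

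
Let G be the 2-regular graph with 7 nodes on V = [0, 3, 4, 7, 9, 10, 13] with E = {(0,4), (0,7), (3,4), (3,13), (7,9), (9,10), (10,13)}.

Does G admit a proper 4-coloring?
A valid 4-coloring: color 1: [4, 7, 10]; color 2: [0, 9, 13]; color 3: [3].
(χ(G) = 3 ≤ 4.)

Yes, G is 4-colorable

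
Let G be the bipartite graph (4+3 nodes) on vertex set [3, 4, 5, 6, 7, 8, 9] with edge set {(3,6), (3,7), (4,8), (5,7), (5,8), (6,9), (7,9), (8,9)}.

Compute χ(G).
χ(G) = 2

Clique number ω(G) = 2 (lower bound: χ ≥ ω).
The graph is bipartite (no odd cycle), so 2 colors suffice: χ(G) = 2.
A valid 2-coloring: color 1: [3, 4, 5, 9]; color 2: [6, 7, 8].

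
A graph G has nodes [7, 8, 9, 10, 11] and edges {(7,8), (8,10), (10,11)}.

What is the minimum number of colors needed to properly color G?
χ(G) = 2

Clique number ω(G) = 2 (lower bound: χ ≥ ω).
The graph is bipartite (no odd cycle), so 2 colors suffice: χ(G) = 2.
A valid 2-coloring: color 1: [8, 9, 11]; color 2: [7, 10].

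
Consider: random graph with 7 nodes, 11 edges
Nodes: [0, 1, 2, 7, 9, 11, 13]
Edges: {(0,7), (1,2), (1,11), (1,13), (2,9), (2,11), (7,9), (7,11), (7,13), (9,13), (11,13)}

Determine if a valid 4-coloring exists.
Yes, G is 4-colorable

A valid 4-coloring: color 1: [0, 9, 11]; color 2: [1, 7]; color 3: [2, 13].
(χ(G) = 3 ≤ 4.)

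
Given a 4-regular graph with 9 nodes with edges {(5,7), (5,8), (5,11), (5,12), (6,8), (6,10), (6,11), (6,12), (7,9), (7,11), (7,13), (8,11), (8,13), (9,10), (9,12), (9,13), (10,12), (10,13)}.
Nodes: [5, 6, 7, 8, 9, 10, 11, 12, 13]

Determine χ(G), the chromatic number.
χ(G) = 3

Clique number ω(G) = 3 (lower bound: χ ≥ ω).
The clique on [5, 8, 11] has size 3, forcing χ ≥ 3, and the coloring below uses 3 colors, so χ(G) = 3.
A valid 3-coloring: color 1: [7, 8, 10]; color 2: [11, 12, 13]; color 3: [5, 6, 9].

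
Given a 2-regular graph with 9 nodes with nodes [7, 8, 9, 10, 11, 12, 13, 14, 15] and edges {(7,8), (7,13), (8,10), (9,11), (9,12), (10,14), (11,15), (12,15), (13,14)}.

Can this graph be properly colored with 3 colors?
A valid 3-coloring: color 1: [10, 11, 12, 13]; color 2: [7, 9, 14, 15]; color 3: [8].
(χ(G) = 3 ≤ 3.)

Yes, G is 3-colorable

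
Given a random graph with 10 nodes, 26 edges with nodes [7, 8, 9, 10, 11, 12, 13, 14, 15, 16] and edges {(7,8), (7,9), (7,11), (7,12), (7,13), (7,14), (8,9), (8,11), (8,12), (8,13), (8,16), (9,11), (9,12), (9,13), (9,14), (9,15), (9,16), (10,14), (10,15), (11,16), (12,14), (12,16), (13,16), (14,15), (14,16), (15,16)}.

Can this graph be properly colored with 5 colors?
Yes, G is 5-colorable

A valid 5-coloring: color 1: [9, 10]; color 2: [7, 16]; color 3: [8, 14]; color 4: [11, 12, 13, 15].
(χ(G) = 4 ≤ 5.)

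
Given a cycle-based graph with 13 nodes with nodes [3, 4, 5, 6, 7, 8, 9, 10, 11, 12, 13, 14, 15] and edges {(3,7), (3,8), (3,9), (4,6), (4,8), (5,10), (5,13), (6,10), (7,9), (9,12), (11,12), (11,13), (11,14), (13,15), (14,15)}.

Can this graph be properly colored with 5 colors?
Yes, G is 5-colorable

A valid 5-coloring: color 1: [3, 4, 10, 12, 13, 14]; color 2: [5, 6, 8, 9, 11, 15]; color 3: [7].
(χ(G) = 3 ≤ 5.)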